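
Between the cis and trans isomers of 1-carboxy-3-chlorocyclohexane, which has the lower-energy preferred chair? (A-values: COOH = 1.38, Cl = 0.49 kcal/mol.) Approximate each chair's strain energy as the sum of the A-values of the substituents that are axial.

cis

At 1,3 positions (parity same): cis → (e,e or a,a); trans → (a,e or e,a).
Best chair for cis: E = 0.00 kcal/mol; best chair for trans: E = 0.49 kcal/mol.
The cis isomer is lower by 0.49 kcal/mol.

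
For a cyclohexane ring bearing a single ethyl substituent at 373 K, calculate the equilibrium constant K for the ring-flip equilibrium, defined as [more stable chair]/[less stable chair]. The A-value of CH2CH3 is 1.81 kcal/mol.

One chair has the ethyl group axial (E = 1.81 kcal/mol) and the other has it equatorial (E = 0).
ΔG = 1.81 kcal/mol between the two chairs.
K = exp(ΔG/RT) with R = 1.987×10⁻³ kcal mol⁻¹ K⁻¹ and T = 373 K gives K ≈ 11.5.

K ≈ 11.5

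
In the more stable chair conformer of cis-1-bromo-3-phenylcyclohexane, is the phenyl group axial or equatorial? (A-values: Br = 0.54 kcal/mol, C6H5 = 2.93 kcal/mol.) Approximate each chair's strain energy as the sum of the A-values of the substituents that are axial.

equatorial

C1 and C3 have the same parity, so for the cis isomer the two substituents are e,e in one chair and a,a in the other.
Chair I (bromo axial, phenyl axial): E = 3.47 kcal/mol.
Chair II (bromo equatorial, phenyl equatorial): E = 0.00 kcal/mol.
Chair II is the more stable (lower-energy) conformer, and in that chair the phenyl group is equatorial.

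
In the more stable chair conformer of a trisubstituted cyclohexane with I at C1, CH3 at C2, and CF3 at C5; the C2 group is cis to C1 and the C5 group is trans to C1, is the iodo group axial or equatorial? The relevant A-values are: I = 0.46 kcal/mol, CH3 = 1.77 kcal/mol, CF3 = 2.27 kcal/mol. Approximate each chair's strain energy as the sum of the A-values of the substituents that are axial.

Chair I (iodo axial, methyl equatorial, trifluoromethyl equatorial): E = 0.46 kcal/mol.
Chair II (iodo equatorial, methyl axial, trifluoromethyl axial): E = 4.04 kcal/mol.
Chair I is the more stable (lower-energy) conformer, and in that chair the iodo group is axial.

axial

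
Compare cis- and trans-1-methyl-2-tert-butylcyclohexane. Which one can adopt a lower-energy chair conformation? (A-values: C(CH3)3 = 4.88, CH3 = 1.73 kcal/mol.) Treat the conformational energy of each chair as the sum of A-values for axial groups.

At 1,2 positions (parity opposite): cis → (a,e or e,a); trans → (e,e or a,a).
Best chair for cis: E = 1.73 kcal/mol; best chair for trans: E = 0.00 kcal/mol.
The trans isomer is lower by 1.73 kcal/mol.

trans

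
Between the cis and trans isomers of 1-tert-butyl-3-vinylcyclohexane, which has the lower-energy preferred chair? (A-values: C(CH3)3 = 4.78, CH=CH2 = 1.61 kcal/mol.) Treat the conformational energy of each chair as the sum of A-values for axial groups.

At 1,3 positions (parity same): cis → (e,e or a,a); trans → (a,e or e,a).
Best chair for cis: E = 0.00 kcal/mol; best chair for trans: E = 1.61 kcal/mol.
The cis isomer is lower by 1.61 kcal/mol.

cis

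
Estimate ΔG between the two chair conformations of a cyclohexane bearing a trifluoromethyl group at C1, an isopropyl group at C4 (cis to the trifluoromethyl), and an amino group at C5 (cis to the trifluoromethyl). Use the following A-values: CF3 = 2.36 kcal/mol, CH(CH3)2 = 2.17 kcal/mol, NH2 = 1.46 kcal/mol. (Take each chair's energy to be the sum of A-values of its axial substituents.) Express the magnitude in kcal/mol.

Chair I (trifluoromethyl axial, isopropyl equatorial, amino axial): E = 3.82 kcal/mol.
Chair II (trifluoromethyl equatorial, isopropyl axial, amino equatorial): E = 2.17 kcal/mol.
ΔE = 3.82 − 2.17 = 1.65 kcal/mol; chair II is more stable.

1.65 kcal/mol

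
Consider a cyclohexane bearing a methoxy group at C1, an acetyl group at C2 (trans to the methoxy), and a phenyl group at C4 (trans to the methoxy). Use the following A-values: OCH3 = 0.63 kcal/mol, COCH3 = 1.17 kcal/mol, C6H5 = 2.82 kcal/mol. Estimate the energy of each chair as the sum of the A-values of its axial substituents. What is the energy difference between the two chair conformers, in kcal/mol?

4.62 kcal/mol

Chair I (methoxy axial, acetyl axial, phenyl axial): E = 4.62 kcal/mol.
Chair II (methoxy equatorial, acetyl equatorial, phenyl equatorial): E = 0.00 kcal/mol.
ΔE = 4.62 − 0.00 = 4.62 kcal/mol; chair II is more stable.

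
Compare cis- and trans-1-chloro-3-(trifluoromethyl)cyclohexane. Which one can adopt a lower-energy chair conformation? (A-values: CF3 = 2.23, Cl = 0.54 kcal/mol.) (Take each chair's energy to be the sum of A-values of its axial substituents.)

At 1,3 positions (parity same): cis → (e,e or a,a); trans → (a,e or e,a).
Best chair for cis: E = 0.00 kcal/mol; best chair for trans: E = 0.54 kcal/mol.
The cis isomer is lower by 0.54 kcal/mol.

cis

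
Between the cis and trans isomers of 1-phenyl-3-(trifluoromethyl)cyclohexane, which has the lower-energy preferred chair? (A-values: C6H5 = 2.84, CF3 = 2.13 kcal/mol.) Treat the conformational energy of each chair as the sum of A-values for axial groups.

cis

At 1,3 positions (parity same): cis → (e,e or a,a); trans → (a,e or e,a).
Best chair for cis: E = 0.00 kcal/mol; best chair for trans: E = 2.13 kcal/mol.
The cis isomer is lower by 2.13 kcal/mol.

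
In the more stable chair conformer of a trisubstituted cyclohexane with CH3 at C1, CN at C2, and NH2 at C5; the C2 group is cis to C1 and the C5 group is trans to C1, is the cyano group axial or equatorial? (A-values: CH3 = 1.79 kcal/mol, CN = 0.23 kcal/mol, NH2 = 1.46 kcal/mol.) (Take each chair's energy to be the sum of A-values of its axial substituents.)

Chair I (methyl axial, cyano equatorial, amino equatorial): E = 1.79 kcal/mol.
Chair II (methyl equatorial, cyano axial, amino axial): E = 1.69 kcal/mol.
Chair II is the more stable (lower-energy) conformer, and in that chair the cyano group is axial.

axial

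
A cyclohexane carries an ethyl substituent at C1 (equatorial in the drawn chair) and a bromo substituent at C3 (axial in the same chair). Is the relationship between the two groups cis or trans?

C1 and C3 have the same parity, so their axial bonds point in the same direction.
With same-parity carbons, two substituents on the same face are both axial or both equatorial; opposite faces give one of each.
Here the groups are equatorial/axial → opposite face → trans.

trans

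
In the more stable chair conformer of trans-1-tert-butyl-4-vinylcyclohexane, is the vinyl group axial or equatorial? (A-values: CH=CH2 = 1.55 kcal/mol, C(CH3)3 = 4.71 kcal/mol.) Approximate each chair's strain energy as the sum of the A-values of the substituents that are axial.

equatorial

C1 and C4 have opposite parity, so for the trans isomer the two substituents are e,e in one chair and a,a in the other.
Chair I (vinyl axial, tert-butyl axial): E = 6.26 kcal/mol.
Chair II (vinyl equatorial, tert-butyl equatorial): E = 0.00 kcal/mol.
Chair II is the more stable (lower-energy) conformer, and in that chair the vinyl group is equatorial.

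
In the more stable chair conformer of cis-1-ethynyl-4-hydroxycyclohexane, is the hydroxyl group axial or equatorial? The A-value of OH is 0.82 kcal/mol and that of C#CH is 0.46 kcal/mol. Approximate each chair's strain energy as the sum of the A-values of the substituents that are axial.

C1 and C4 have opposite parity, so for the cis isomer the two substituents are one axial and one equatorial in each chair.
Chair I (hydroxyl axial, ethynyl equatorial): E = 0.82 kcal/mol.
Chair II (hydroxyl equatorial, ethynyl axial): E = 0.46 kcal/mol.
Chair II is the more stable (lower-energy) conformer, and in that chair the hydroxyl group is equatorial.

equatorial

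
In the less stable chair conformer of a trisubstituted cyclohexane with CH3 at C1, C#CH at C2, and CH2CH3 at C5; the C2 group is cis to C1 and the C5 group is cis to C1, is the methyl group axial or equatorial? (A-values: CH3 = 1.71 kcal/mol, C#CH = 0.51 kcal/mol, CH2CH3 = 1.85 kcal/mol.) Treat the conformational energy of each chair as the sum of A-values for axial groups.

Chair I (methyl axial, ethynyl equatorial, ethyl axial): E = 3.56 kcal/mol.
Chair II (methyl equatorial, ethynyl axial, ethyl equatorial): E = 0.51 kcal/mol.
Chair I is the less stable (higher-energy) conformer, and in that chair the methyl group is axial.

axial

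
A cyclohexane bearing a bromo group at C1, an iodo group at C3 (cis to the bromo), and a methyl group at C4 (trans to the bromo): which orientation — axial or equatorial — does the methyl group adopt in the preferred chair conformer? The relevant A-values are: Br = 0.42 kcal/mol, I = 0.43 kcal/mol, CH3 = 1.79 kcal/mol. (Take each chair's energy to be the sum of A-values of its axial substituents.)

equatorial

Chair I (bromo axial, iodo axial, methyl axial): E = 2.64 kcal/mol.
Chair II (bromo equatorial, iodo equatorial, methyl equatorial): E = 0.00 kcal/mol.
Chair II is the more stable (lower-energy) conformer, and in that chair the methyl group is equatorial.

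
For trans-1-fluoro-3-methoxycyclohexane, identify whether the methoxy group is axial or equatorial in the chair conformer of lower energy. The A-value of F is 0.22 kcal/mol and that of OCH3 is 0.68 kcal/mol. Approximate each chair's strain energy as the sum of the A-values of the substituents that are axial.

equatorial

C1 and C3 have the same parity, so for the trans isomer the two substituents are one axial and one equatorial in each chair.
Chair I (fluoro axial, methoxy equatorial): E = 0.22 kcal/mol.
Chair II (fluoro equatorial, methoxy axial): E = 0.68 kcal/mol.
Chair I is the more stable (lower-energy) conformer, and in that chair the methoxy group is equatorial.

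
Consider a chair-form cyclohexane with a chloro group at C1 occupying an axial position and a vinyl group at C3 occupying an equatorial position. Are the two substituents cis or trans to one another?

trans

C1 and C3 have the same parity, so their axial bonds point in the same direction.
With same-parity carbons, two substituents on the same face are both axial or both equatorial; opposite faces give one of each.
Here the groups are axial/equatorial → opposite face → trans.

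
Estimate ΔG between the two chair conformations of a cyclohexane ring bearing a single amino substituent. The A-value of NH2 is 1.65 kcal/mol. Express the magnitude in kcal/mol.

A monosubstituted cyclohexane has one chair with the amino group axial (E = A = 1.65 kcal/mol) and one with it equatorial (E = 0).
ΔE = 1.65 − 0 = 1.65 kcal/mol.

1.65 kcal/mol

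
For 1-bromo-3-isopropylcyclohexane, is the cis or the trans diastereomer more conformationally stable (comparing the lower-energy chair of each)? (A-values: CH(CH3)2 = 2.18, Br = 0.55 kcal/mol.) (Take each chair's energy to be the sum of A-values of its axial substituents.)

At 1,3 positions (parity same): cis → (e,e or a,a); trans → (a,e or e,a).
Best chair for cis: E = 0.00 kcal/mol; best chair for trans: E = 0.55 kcal/mol.
The cis isomer is lower by 0.55 kcal/mol.

cis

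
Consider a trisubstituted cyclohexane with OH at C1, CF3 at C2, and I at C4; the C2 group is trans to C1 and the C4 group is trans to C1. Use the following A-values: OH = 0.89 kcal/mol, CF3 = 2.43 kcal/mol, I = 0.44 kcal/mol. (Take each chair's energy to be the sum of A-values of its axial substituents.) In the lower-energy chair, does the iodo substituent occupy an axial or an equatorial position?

Chair I (hydroxyl axial, trifluoromethyl axial, iodo axial): E = 3.76 kcal/mol.
Chair II (hydroxyl equatorial, trifluoromethyl equatorial, iodo equatorial): E = 0.00 kcal/mol.
Chair II is the more stable (lower-energy) conformer, and in that chair the iodo group is equatorial.

equatorial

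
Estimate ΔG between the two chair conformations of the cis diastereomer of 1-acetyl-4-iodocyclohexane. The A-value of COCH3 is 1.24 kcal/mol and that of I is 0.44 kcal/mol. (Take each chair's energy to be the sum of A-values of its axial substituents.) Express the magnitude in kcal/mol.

0.80 kcal/mol

C1 and C4 have opposite parity, so for the cis isomer the two substituents are one axial and one equatorial in each chair.
Chair I (acetyl axial, iodo equatorial): E = 1.24 kcal/mol.
Chair II (acetyl equatorial, iodo axial): E = 0.44 kcal/mol.
ΔE = 1.24 − 0.44 = 0.80 kcal/mol; chair II is more stable.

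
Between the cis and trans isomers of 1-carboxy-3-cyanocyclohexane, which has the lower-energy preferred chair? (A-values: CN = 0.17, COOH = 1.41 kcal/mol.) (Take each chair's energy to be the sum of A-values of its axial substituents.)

At 1,3 positions (parity same): cis → (e,e or a,a); trans → (a,e or e,a).
Best chair for cis: E = 0.00 kcal/mol; best chair for trans: E = 0.17 kcal/mol.
The cis isomer is lower by 0.17 kcal/mol.

cis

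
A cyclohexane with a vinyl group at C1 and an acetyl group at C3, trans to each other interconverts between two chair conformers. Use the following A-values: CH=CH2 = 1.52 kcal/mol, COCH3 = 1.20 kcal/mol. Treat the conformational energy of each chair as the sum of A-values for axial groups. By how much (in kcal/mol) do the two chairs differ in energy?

0.32 kcal/mol

C1 and C3 have the same parity, so for the trans isomer the two substituents are one axial and one equatorial in each chair.
Chair I (vinyl axial, acetyl equatorial): E = 1.52 kcal/mol.
Chair II (vinyl equatorial, acetyl axial): E = 1.20 kcal/mol.
ΔE = 1.52 − 1.20 = 0.32 kcal/mol; chair II is more stable.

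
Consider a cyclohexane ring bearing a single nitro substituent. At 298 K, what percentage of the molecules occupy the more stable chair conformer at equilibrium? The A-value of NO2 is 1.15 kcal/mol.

One chair has the nitro group axial (E = 1.15 kcal/mol) and the other has it equatorial (E = 0).
ΔG = 1.15 kcal/mol between the two chairs.
K = exp(ΔG/RT) with R = 1.987×10⁻³ kcal mol⁻¹ K⁻¹ and T = 298 K gives K ≈ 6.97.
Fraction in the lower-energy chair = K/(K+1) = 87.5%.

87.5%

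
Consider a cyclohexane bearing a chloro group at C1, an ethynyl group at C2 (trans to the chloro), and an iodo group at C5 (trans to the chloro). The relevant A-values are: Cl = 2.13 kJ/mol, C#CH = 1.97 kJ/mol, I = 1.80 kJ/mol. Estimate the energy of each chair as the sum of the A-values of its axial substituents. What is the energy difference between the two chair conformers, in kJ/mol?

2.30 kJ/mol

Chair I (chloro axial, ethynyl axial, iodo equatorial): E = 4.10 kJ/mol.
Chair II (chloro equatorial, ethynyl equatorial, iodo axial): E = 1.80 kJ/mol.
ΔE = 4.10 − 1.80 = 2.30 kJ/mol; chair II is more stable.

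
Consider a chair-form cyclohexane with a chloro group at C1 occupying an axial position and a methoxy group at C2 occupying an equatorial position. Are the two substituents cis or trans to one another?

C1 and C2 have opposite parity, so their axial bonds point in opposite directions.
With opposite-parity carbons, two substituents on the same face are one axial and one equatorial; opposite faces give both axial or both equatorial.
Here the groups are axial/equatorial → same face → cis.

cis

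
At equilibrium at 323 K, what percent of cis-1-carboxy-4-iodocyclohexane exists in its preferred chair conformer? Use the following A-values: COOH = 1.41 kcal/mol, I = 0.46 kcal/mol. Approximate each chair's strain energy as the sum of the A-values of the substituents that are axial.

C1 and C4 have opposite parity, so for the cis isomer the two substituents are one axial and one equatorial in each chair.
Chair I (carboxyl axial, iodo equatorial): E = 1.41 kcal/mol; chair II (carboxyl equatorial, iodo axial): E = 0.46 kcal/mol.
ΔG = 0.95 kcal/mol between the two chairs.
K = exp(ΔG/RT) with R = 1.987×10⁻³ kcal mol⁻¹ K⁻¹ and T = 323 K gives K ≈ 4.39.
Fraction in the lower-energy chair = K/(K+1) = 81.5%.

81.5%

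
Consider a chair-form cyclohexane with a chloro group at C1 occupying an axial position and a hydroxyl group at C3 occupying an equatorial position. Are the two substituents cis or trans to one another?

C1 and C3 have the same parity, so their axial bonds point in the same direction.
With same-parity carbons, two substituents on the same face are both axial or both equatorial; opposite faces give one of each.
Here the groups are axial/equatorial → opposite face → trans.

trans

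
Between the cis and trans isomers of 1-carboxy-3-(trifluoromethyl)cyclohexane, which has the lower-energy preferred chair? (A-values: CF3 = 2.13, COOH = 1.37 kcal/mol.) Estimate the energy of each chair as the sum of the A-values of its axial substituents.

At 1,3 positions (parity same): cis → (e,e or a,a); trans → (a,e or e,a).
Best chair for cis: E = 0.00 kcal/mol; best chair for trans: E = 1.37 kcal/mol.
The cis isomer is lower by 1.37 kcal/mol.

cis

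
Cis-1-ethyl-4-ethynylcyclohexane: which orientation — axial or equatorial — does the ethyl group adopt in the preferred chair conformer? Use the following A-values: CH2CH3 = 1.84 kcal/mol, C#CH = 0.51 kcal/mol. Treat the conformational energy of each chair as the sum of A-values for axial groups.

C1 and C4 have opposite parity, so for the cis isomer the two substituents are one axial and one equatorial in each chair.
Chair I (ethyl axial, ethynyl equatorial): E = 1.84 kcal/mol.
Chair II (ethyl equatorial, ethynyl axial): E = 0.51 kcal/mol.
Chair II is the more stable (lower-energy) conformer, and in that chair the ethyl group is equatorial.

equatorial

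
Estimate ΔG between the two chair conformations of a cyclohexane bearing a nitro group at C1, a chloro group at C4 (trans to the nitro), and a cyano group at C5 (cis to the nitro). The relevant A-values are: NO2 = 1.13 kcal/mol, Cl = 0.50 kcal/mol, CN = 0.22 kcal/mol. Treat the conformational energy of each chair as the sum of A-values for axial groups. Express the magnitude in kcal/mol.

1.85 kcal/mol

Chair I (nitro axial, chloro axial, cyano axial): E = 1.85 kcal/mol.
Chair II (nitro equatorial, chloro equatorial, cyano equatorial): E = 0.00 kcal/mol.
ΔE = 1.85 − 0.00 = 1.85 kcal/mol; chair II is more stable.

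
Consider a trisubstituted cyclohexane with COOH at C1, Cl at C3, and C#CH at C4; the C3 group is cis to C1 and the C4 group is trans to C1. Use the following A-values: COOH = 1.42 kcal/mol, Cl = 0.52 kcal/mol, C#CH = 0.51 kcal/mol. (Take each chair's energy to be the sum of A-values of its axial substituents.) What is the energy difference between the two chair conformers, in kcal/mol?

2.45 kcal/mol

Chair I (carboxyl axial, chloro axial, ethynyl axial): E = 2.45 kcal/mol.
Chair II (carboxyl equatorial, chloro equatorial, ethynyl equatorial): E = 0.00 kcal/mol.
ΔE = 2.45 − 0.00 = 2.45 kcal/mol; chair II is more stable.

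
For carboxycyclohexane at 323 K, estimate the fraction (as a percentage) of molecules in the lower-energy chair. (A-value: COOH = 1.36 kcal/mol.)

89.3%

One chair has the carboxyl group axial (E = 1.36 kcal/mol) and the other has it equatorial (E = 0).
ΔG = 1.36 kcal/mol between the two chairs.
K = exp(ΔG/RT) with R = 1.987×10⁻³ kcal mol⁻¹ K⁻¹ and T = 323 K gives K ≈ 8.32.
Fraction in the lower-energy chair = K/(K+1) = 89.3%.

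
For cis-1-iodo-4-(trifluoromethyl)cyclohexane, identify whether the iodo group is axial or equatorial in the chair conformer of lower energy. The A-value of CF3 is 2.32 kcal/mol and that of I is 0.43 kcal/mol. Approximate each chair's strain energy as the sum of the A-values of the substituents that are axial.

C1 and C4 have opposite parity, so for the cis isomer the two substituents are one axial and one equatorial in each chair.
Chair I (trifluoromethyl axial, iodo equatorial): E = 2.32 kcal/mol.
Chair II (trifluoromethyl equatorial, iodo axial): E = 0.43 kcal/mol.
Chair II is the more stable (lower-energy) conformer, and in that chair the iodo group is axial.

axial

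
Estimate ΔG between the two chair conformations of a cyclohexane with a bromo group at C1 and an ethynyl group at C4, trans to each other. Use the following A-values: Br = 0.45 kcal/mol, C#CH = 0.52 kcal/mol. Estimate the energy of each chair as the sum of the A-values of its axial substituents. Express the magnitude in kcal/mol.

C1 and C4 have opposite parity, so for the trans isomer the two substituents are e,e in one chair and a,a in the other.
Chair I (bromo axial, ethynyl axial): E = 0.97 kcal/mol.
Chair II (bromo equatorial, ethynyl equatorial): E = 0.00 kcal/mol.
ΔE = 0.97 − 0.00 = 0.97 kcal/mol; chair II is more stable.

0.97 kcal/mol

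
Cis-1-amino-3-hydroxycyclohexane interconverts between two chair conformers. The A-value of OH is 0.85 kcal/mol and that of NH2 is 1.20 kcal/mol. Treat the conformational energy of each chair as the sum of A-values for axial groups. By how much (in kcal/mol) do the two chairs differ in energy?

C1 and C3 have the same parity, so for the cis isomer the two substituents are e,e in one chair and a,a in the other.
Chair I (hydroxyl axial, amino axial): E = 2.05 kcal/mol.
Chair II (hydroxyl equatorial, amino equatorial): E = 0.00 kcal/mol.
ΔE = 2.05 − 0.00 = 2.05 kcal/mol; chair II is more stable.

2.05 kcal/mol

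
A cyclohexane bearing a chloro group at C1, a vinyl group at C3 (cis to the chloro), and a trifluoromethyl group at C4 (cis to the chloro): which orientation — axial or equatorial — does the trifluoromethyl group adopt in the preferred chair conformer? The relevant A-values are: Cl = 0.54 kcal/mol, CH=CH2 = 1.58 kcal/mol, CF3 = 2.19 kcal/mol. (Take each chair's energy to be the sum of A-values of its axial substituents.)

equatorial

Chair I (chloro axial, vinyl axial, trifluoromethyl equatorial): E = 2.12 kcal/mol.
Chair II (chloro equatorial, vinyl equatorial, trifluoromethyl axial): E = 2.19 kcal/mol.
Chair I is the more stable (lower-energy) conformer, and in that chair the trifluoromethyl group is equatorial.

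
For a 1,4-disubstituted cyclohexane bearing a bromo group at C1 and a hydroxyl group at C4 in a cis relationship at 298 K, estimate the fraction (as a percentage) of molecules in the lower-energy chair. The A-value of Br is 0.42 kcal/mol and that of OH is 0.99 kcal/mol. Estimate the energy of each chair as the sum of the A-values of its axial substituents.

72.4%

C1 and C4 have opposite parity, so for the cis isomer the two substituents are one axial and one equatorial in each chair.
Chair I (bromo axial, hydroxyl equatorial): E = 0.42 kcal/mol; chair II (bromo equatorial, hydroxyl axial): E = 0.99 kcal/mol.
ΔG = 0.57 kcal/mol between the two chairs.
K = exp(ΔG/RT) with R = 1.987×10⁻³ kcal mol⁻¹ K⁻¹ and T = 298 K gives K ≈ 2.62.
Fraction in the lower-energy chair = K/(K+1) = 72.4%.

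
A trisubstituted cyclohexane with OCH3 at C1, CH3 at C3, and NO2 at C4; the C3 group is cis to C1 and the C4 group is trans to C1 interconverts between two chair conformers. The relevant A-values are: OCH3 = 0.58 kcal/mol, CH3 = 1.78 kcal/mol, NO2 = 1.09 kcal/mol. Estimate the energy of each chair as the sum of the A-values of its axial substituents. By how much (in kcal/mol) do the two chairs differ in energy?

3.45 kcal/mol

Chair I (methoxy axial, methyl axial, nitro axial): E = 3.45 kcal/mol.
Chair II (methoxy equatorial, methyl equatorial, nitro equatorial): E = 0.00 kcal/mol.
ΔE = 3.45 − 0.00 = 3.45 kcal/mol; chair II is more stable.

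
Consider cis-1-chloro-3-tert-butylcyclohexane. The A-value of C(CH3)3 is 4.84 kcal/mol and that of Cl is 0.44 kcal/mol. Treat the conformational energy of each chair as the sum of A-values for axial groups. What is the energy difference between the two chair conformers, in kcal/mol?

5.28 kcal/mol

C1 and C3 have the same parity, so for the cis isomer the two substituents are e,e in one chair and a,a in the other.
Chair I (tert-butyl axial, chloro axial): E = 5.28 kcal/mol.
Chair II (tert-butyl equatorial, chloro equatorial): E = 0.00 kcal/mol.
ΔE = 5.28 − 0.00 = 5.28 kcal/mol; chair II is more stable.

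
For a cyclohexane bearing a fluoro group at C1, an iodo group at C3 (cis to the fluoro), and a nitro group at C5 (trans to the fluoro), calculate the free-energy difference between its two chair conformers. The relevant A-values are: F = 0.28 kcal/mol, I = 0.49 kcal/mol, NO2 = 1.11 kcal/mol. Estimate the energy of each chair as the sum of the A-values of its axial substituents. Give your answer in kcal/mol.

0.34 kcal/mol

Chair I (fluoro axial, iodo axial, nitro equatorial): E = 0.77 kcal/mol.
Chair II (fluoro equatorial, iodo equatorial, nitro axial): E = 1.11 kcal/mol.
ΔE = 1.11 − 0.77 = 0.34 kcal/mol; chair I is more stable.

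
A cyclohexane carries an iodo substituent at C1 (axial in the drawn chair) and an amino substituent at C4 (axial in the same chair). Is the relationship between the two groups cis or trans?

trans

C1 and C4 have opposite parity, so their axial bonds point in opposite directions.
With opposite-parity carbons, two substituents on the same face are one axial and one equatorial; opposite faces give both axial or both equatorial.
Here the groups are axial/axial → opposite face → trans.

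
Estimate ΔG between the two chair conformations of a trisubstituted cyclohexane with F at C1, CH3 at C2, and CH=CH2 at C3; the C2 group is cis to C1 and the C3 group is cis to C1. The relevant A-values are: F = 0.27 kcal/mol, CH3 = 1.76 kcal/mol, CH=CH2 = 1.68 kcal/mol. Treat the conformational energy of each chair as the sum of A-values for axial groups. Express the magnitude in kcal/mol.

0.19 kcal/mol

Chair I (fluoro axial, methyl equatorial, vinyl axial): E = 1.95 kcal/mol.
Chair II (fluoro equatorial, methyl axial, vinyl equatorial): E = 1.76 kcal/mol.
ΔE = 1.95 − 1.76 = 0.19 kcal/mol; chair II is more stable.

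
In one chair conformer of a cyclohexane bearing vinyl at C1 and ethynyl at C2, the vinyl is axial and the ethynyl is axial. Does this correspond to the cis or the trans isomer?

trans

C1 and C2 have opposite parity, so their axial bonds point in opposite directions.
With opposite-parity carbons, two substituents on the same face are one axial and one equatorial; opposite faces give both axial or both equatorial.
Here the groups are axial/axial → opposite face → trans.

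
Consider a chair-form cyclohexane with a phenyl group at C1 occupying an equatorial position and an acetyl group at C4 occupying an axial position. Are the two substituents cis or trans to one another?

cis

C1 and C4 have opposite parity, so their axial bonds point in opposite directions.
With opposite-parity carbons, two substituents on the same face are one axial and one equatorial; opposite faces give both axial or both equatorial.
Here the groups are equatorial/axial → same face → cis.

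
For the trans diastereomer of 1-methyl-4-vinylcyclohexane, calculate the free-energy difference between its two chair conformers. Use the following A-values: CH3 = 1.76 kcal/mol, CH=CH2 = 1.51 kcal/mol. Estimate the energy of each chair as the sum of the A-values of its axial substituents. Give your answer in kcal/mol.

C1 and C4 have opposite parity, so for the trans isomer the two substituents are e,e in one chair and a,a in the other.
Chair I (methyl axial, vinyl axial): E = 3.27 kcal/mol.
Chair II (methyl equatorial, vinyl equatorial): E = 0.00 kcal/mol.
ΔE = 3.27 − 0.00 = 3.27 kcal/mol; chair II is more stable.

3.27 kcal/mol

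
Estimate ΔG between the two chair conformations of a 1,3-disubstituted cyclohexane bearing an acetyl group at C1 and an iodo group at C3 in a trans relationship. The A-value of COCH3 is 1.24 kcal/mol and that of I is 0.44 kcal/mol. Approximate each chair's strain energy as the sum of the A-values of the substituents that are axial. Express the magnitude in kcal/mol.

0.80 kcal/mol

C1 and C3 have the same parity, so for the trans isomer the two substituents are one axial and one equatorial in each chair.
Chair I (acetyl axial, iodo equatorial): E = 1.24 kcal/mol.
Chair II (acetyl equatorial, iodo axial): E = 0.44 kcal/mol.
ΔE = 1.24 − 0.44 = 0.80 kcal/mol; chair II is more stable.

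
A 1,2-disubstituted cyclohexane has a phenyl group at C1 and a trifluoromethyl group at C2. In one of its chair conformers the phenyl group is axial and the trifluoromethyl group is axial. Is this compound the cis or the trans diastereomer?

trans

C1 and C2 have opposite parity, so their axial bonds point in opposite directions.
With opposite-parity carbons, two substituents on the same face are one axial and one equatorial; opposite faces give both axial or both equatorial.
Here the groups are axial/axial → opposite face → trans.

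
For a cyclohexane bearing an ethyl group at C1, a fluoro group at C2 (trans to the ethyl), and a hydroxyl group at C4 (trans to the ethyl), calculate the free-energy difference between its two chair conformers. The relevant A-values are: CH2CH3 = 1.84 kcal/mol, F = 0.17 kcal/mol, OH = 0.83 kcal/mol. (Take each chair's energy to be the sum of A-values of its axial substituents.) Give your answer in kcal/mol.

2.84 kcal/mol

Chair I (ethyl axial, fluoro axial, hydroxyl axial): E = 2.84 kcal/mol.
Chair II (ethyl equatorial, fluoro equatorial, hydroxyl equatorial): E = 0.00 kcal/mol.
ΔE = 2.84 − 0.00 = 2.84 kcal/mol; chair II is more stable.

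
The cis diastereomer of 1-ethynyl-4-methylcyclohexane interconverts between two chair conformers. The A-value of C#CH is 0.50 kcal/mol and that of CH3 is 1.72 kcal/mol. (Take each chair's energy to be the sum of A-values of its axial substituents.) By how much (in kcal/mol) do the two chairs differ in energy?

1.22 kcal/mol

C1 and C4 have opposite parity, so for the cis isomer the two substituents are one axial and one equatorial in each chair.
Chair I (ethynyl axial, methyl equatorial): E = 0.50 kcal/mol.
Chair II (ethynyl equatorial, methyl axial): E = 1.72 kcal/mol.
ΔE = 1.72 − 0.50 = 1.22 kcal/mol; chair I is more stable.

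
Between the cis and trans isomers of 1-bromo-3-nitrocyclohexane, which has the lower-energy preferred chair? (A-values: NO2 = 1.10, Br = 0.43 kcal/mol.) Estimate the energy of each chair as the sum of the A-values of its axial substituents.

At 1,3 positions (parity same): cis → (e,e or a,a); trans → (a,e or e,a).
Best chair for cis: E = 0.00 kcal/mol; best chair for trans: E = 0.43 kcal/mol.
The cis isomer is lower by 0.43 kcal/mol.

cis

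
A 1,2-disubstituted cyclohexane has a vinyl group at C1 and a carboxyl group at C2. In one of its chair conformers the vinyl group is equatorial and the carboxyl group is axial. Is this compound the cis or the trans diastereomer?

C1 and C2 have opposite parity, so their axial bonds point in opposite directions.
With opposite-parity carbons, two substituents on the same face are one axial and one equatorial; opposite faces give both axial or both equatorial.
Here the groups are equatorial/axial → same face → cis.

cis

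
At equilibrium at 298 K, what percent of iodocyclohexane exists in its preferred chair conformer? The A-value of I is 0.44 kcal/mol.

67.8%

One chair has the iodo group axial (E = 0.44 kcal/mol) and the other has it equatorial (E = 0).
ΔG = 0.44 kcal/mol between the two chairs.
K = exp(ΔG/RT) with R = 1.987×10⁻³ kcal mol⁻¹ K⁻¹ and T = 298 K gives K ≈ 2.1.
Fraction in the lower-energy chair = K/(K+1) = 67.8%.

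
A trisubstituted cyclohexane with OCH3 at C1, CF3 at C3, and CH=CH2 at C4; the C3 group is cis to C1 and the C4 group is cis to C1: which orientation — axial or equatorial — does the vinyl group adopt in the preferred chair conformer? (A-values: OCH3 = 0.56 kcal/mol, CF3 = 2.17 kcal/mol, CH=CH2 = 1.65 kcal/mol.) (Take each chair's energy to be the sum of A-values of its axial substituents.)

Chair I (methoxy axial, trifluoromethyl axial, vinyl equatorial): E = 2.73 kcal/mol.
Chair II (methoxy equatorial, trifluoromethyl equatorial, vinyl axial): E = 1.65 kcal/mol.
Chair II is the more stable (lower-energy) conformer, and in that chair the vinyl group is axial.

axial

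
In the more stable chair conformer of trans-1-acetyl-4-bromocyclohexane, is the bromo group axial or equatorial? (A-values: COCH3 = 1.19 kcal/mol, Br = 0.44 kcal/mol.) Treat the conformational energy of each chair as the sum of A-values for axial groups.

equatorial

C1 and C4 have opposite parity, so for the trans isomer the two substituents are e,e in one chair and a,a in the other.
Chair I (acetyl axial, bromo axial): E = 1.63 kcal/mol.
Chair II (acetyl equatorial, bromo equatorial): E = 0.00 kcal/mol.
Chair II is the more stable (lower-energy) conformer, and in that chair the bromo group is equatorial.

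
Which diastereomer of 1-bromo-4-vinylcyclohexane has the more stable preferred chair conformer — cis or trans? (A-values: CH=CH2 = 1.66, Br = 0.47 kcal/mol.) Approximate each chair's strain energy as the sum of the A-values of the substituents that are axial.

trans

At 1,4 positions (parity opposite): cis → (a,e or e,a); trans → (e,e or a,a).
Best chair for cis: E = 0.47 kcal/mol; best chair for trans: E = 0.00 kcal/mol.
The trans isomer is lower by 0.47 kcal/mol.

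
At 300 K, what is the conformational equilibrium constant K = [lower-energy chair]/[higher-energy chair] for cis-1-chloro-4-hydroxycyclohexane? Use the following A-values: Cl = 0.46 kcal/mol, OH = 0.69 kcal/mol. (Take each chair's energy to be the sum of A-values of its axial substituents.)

C1 and C4 have opposite parity, so for the cis isomer the two substituents are one axial and one equatorial in each chair.
Chair I (chloro axial, hydroxyl equatorial): E = 0.46 kcal/mol; chair II (chloro equatorial, hydroxyl axial): E = 0.69 kcal/mol.
ΔG = 0.23 kcal/mol between the two chairs.
K = exp(ΔG/RT) with R = 1.987×10⁻³ kcal mol⁻¹ K⁻¹ and T = 300 K gives K ≈ 1.47.

K ≈ 1.47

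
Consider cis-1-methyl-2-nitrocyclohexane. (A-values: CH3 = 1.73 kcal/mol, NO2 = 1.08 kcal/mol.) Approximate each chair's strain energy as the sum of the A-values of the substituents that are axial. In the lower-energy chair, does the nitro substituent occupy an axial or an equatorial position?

axial

C1 and C2 have opposite parity, so for the cis isomer the two substituents are one axial and one equatorial in each chair.
Chair I (methyl axial, nitro equatorial): E = 1.73 kcal/mol.
Chair II (methyl equatorial, nitro axial): E = 1.08 kcal/mol.
Chair II is the more stable (lower-energy) conformer, and in that chair the nitro group is axial.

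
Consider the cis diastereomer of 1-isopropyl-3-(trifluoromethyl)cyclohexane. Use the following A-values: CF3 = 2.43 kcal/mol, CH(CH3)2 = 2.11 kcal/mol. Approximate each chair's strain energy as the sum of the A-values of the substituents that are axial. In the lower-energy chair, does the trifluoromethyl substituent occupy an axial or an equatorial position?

C1 and C3 have the same parity, so for the cis isomer the two substituents are e,e in one chair and a,a in the other.
Chair I (trifluoromethyl axial, isopropyl axial): E = 4.54 kcal/mol.
Chair II (trifluoromethyl equatorial, isopropyl equatorial): E = 0.00 kcal/mol.
Chair II is the more stable (lower-energy) conformer, and in that chair the trifluoromethyl group is equatorial.

equatorial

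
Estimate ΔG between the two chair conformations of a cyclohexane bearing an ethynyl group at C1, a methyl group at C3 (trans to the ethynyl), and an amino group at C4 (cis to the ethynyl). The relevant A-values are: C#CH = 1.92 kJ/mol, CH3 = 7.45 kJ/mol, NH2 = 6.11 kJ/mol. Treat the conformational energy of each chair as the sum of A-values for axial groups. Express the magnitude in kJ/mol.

Chair I (ethynyl axial, methyl equatorial, amino equatorial): E = 1.92 kJ/mol.
Chair II (ethynyl equatorial, methyl axial, amino axial): E = 13.56 kJ/mol.
ΔE = 13.56 − 1.92 = 11.64 kJ/mol; chair I is more stable.

11.64 kJ/mol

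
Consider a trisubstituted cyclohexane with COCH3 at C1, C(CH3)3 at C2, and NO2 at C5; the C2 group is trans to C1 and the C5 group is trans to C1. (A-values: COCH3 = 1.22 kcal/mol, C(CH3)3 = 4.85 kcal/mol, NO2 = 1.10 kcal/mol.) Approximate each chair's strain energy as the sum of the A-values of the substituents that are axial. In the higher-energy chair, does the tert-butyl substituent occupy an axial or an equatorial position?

Chair I (acetyl axial, tert-butyl axial, nitro equatorial): E = 6.07 kcal/mol.
Chair II (acetyl equatorial, tert-butyl equatorial, nitro axial): E = 1.10 kcal/mol.
Chair I is the less stable (higher-energy) conformer, and in that chair the tert-butyl group is axial.

axial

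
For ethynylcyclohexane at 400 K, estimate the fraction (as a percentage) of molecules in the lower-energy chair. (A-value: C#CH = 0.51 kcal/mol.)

65.5%

One chair has the ethynyl group axial (E = 0.51 kcal/mol) and the other has it equatorial (E = 0).
ΔG = 0.51 kcal/mol between the two chairs.
K = exp(ΔG/RT) with R = 1.987×10⁻³ kcal mol⁻¹ K⁻¹ and T = 400 K gives K ≈ 1.9.
Fraction in the lower-energy chair = K/(K+1) = 65.5%.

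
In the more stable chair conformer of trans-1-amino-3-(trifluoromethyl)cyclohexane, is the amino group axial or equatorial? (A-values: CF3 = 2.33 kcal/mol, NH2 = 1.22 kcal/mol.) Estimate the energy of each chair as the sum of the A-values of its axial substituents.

C1 and C3 have the same parity, so for the trans isomer the two substituents are one axial and one equatorial in each chair.
Chair I (trifluoromethyl axial, amino equatorial): E = 2.33 kcal/mol.
Chair II (trifluoromethyl equatorial, amino axial): E = 1.22 kcal/mol.
Chair II is the more stable (lower-energy) conformer, and in that chair the amino group is axial.

axial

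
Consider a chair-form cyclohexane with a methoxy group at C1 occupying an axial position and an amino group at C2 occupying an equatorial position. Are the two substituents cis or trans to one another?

cis

C1 and C2 have opposite parity, so their axial bonds point in opposite directions.
With opposite-parity carbons, two substituents on the same face are one axial and one equatorial; opposite faces give both axial or both equatorial.
Here the groups are axial/equatorial → same face → cis.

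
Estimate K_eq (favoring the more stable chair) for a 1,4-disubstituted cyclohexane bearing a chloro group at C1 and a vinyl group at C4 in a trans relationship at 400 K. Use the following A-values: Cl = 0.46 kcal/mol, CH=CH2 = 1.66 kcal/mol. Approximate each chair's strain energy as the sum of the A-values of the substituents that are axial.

K ≈ 14.4

C1 and C4 have opposite parity, so for the trans isomer the two substituents are e,e in one chair and a,a in the other.
Chair I (chloro axial, vinyl axial): E = 2.12 kcal/mol; chair II (chloro equatorial, vinyl equatorial): E = 0.00 kcal/mol.
ΔG = 2.12 kcal/mol between the two chairs.
K = exp(ΔG/RT) with R = 1.987×10⁻³ kcal mol⁻¹ K⁻¹ and T = 400 K gives K ≈ 14.4.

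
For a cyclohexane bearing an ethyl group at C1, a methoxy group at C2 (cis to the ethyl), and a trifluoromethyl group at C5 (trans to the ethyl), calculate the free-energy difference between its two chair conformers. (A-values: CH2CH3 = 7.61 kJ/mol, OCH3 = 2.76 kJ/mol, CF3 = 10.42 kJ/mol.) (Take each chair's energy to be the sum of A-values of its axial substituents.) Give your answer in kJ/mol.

Chair I (ethyl axial, methoxy equatorial, trifluoromethyl equatorial): E = 7.61 kJ/mol.
Chair II (ethyl equatorial, methoxy axial, trifluoromethyl axial): E = 13.18 kJ/mol.
ΔE = 13.18 − 7.61 = 5.57 kJ/mol; chair I is more stable.

5.57 kJ/mol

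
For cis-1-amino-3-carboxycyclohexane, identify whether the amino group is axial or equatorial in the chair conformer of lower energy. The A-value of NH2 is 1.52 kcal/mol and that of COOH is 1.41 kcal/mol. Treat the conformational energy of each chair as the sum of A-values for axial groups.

equatorial

C1 and C3 have the same parity, so for the cis isomer the two substituents are e,e in one chair and a,a in the other.
Chair I (amino axial, carboxyl axial): E = 2.93 kcal/mol.
Chair II (amino equatorial, carboxyl equatorial): E = 0.00 kcal/mol.
Chair II is the more stable (lower-energy) conformer, and in that chair the amino group is equatorial.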